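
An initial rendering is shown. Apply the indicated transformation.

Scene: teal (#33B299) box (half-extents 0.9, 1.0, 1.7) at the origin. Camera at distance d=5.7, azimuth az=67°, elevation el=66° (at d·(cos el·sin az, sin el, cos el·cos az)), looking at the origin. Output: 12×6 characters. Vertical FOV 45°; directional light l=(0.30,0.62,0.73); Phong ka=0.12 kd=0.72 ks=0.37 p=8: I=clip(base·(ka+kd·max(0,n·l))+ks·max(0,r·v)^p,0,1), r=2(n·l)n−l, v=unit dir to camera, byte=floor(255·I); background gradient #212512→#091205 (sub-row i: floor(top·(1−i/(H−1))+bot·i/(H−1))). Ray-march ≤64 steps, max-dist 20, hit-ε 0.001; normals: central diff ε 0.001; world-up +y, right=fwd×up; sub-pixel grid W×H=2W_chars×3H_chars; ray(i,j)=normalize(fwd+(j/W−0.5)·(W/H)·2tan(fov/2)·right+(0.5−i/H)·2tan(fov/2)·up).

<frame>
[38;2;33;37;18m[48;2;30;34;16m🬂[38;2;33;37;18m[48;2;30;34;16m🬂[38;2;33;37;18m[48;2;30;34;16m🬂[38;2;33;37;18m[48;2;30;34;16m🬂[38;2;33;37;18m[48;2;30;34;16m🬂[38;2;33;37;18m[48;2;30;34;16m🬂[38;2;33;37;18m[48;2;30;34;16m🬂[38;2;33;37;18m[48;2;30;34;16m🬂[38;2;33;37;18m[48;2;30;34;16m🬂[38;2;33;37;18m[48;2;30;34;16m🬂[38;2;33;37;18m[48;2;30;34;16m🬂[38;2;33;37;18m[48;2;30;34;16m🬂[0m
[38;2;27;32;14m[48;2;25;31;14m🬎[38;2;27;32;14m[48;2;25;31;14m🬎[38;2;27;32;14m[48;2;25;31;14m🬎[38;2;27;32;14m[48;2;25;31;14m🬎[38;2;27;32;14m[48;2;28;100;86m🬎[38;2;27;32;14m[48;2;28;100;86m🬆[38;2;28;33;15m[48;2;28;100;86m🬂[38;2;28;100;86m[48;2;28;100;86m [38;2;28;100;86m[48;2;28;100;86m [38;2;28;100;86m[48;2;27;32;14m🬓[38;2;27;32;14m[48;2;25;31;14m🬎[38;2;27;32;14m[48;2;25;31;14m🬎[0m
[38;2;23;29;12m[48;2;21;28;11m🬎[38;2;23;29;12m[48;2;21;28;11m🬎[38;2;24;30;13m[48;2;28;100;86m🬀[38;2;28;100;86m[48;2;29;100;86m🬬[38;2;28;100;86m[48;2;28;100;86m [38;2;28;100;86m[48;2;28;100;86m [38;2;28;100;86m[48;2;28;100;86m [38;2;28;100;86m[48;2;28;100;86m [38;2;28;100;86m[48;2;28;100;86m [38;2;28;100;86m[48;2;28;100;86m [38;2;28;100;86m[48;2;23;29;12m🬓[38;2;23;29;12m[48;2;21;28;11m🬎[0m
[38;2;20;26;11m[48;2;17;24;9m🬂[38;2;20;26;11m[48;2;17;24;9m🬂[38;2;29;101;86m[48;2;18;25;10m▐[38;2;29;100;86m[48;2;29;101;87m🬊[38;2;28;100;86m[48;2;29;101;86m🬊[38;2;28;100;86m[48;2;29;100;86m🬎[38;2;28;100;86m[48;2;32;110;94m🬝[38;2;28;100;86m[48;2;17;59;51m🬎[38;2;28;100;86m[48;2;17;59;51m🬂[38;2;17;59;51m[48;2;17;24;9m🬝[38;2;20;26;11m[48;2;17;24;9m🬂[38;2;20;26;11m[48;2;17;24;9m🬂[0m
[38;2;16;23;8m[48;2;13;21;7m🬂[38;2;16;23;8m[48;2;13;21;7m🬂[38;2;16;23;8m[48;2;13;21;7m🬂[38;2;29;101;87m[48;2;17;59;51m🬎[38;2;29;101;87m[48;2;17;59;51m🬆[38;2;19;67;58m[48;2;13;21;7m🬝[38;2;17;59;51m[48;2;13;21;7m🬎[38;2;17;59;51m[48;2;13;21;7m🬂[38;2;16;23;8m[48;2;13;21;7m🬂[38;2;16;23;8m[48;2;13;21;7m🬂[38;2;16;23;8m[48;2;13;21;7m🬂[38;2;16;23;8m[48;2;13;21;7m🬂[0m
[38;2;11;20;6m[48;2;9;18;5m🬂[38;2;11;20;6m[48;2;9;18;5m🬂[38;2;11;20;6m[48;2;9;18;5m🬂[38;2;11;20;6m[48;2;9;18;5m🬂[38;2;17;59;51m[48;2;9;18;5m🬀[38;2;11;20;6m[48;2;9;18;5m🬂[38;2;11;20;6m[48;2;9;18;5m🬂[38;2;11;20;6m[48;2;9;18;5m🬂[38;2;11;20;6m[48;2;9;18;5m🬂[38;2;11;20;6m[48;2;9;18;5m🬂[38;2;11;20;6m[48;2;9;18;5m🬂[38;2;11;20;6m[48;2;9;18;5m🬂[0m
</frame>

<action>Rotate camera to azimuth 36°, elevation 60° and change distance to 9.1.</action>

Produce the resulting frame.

<frame>
[38;2;33;37;18m[48;2;30;34;16m🬂[38;2;33;37;18m[48;2;30;34;16m🬂[38;2;33;37;18m[48;2;30;34;16m🬂[38;2;33;37;18m[48;2;30;34;16m🬂[38;2;33;37;18m[48;2;30;34;16m🬂[38;2;33;37;18m[48;2;30;34;16m🬂[38;2;33;37;18m[48;2;30;34;16m🬂[38;2;33;37;18m[48;2;30;34;16m🬂[38;2;33;37;18m[48;2;30;34;16m🬂[38;2;33;37;18m[48;2;30;34;16m🬂[38;2;33;37;18m[48;2;30;34;16m🬂[38;2;33;37;18m[48;2;30;34;16m🬂[0m
[38;2;27;32;14m[48;2;25;31;14m🬎[38;2;27;32;14m[48;2;25;31;14m🬎[38;2;27;32;14m[48;2;25;31;14m🬎[38;2;27;32;14m[48;2;25;31;14m🬎[38;2;27;32;14m[48;2;25;31;14m🬎[38;2;27;32;14m[48;2;25;31;14m🬎[38;2;27;32;14m[48;2;28;100;86m🬎[38;2;28;100;86m[48;2;27;32;14m🬏[38;2;27;32;14m[48;2;25;31;14m🬎[38;2;27;32;14m[48;2;25;31;14m🬎[38;2;27;32;14m[48;2;25;31;14m🬎[38;2;27;32;14m[48;2;25;31;14m🬎[0m
[38;2;23;29;12m[48;2;21;28;11m🬎[38;2;23;29;12m[48;2;21;28;11m🬎[38;2;23;29;12m[48;2;21;28;11m🬎[38;2;23;29;12m[48;2;21;28;11m🬎[38;2;23;29;12m[48;2;28;100;86m🬝[38;2;24;30;13m[48;2;28;100;86m🬀[38;2;28;100;86m[48;2;28;100;86m [38;2;28;100;86m[48;2;17;59;51m🬝[38;2;28;100;86m[48;2;21;34;19m🬀[38;2;23;29;12m[48;2;21;28;11m🬎[38;2;23;29;12m[48;2;21;28;11m🬎[38;2;23;29;12m[48;2;21;28;11m🬎[0m
[38;2;20;26;11m[48;2;17;24;9m🬂[38;2;20;26;11m[48;2;17;24;9m🬂[38;2;20;26;11m[48;2;17;24;9m🬂[38;2;20;26;11m[48;2;17;24;9m🬂[38;2;28;100;86m[48;2;32;114;98m🬎[38;2;28;100;86m[48;2;28;100;86m [38;2;28;100;86m[48;2;17;59;51m🬝[38;2;17;59;51m[48;2;17;24;9m🬆[38;2;20;26;11m[48;2;17;24;9m🬂[38;2;20;26;11m[48;2;17;24;9m🬂[38;2;20;26;11m[48;2;17;24;9m🬂[38;2;20;26;11m[48;2;17;24;9m🬂[0m
[38;2;16;23;8m[48;2;13;21;7m🬂[38;2;16;23;8m[48;2;13;21;7m🬂[38;2;16;23;8m[48;2;13;21;7m🬂[38;2;16;23;8m[48;2;13;21;7m🬂[38;2;32;114;98m[48;2;14;21;7m🬁[38;2;31;110;95m[48;2;13;21;7m🬎[38;2;17;59;51m[48;2;14;21;7m🬄[38;2;16;23;8m[48;2;13;21;7m🬂[38;2;16;23;8m[48;2;13;21;7m🬂[38;2;16;23;8m[48;2;13;21;7m🬂[38;2;16;23;8m[48;2;13;21;7m🬂[38;2;16;23;8m[48;2;13;21;7m🬂[0m
[38;2;11;20;6m[48;2;9;18;5m🬂[38;2;11;20;6m[48;2;9;18;5m🬂[38;2;11;20;6m[48;2;9;18;5m🬂[38;2;11;20;6m[48;2;9;18;5m🬂[38;2;11;20;6m[48;2;9;18;5m🬂[38;2;11;20;6m[48;2;9;18;5m🬂[38;2;11;20;6m[48;2;9;18;5m🬂[38;2;11;20;6m[48;2;9;18;5m🬂[38;2;11;20;6m[48;2;9;18;5m🬂[38;2;11;20;6m[48;2;9;18;5m🬂[38;2;11;20;6m[48;2;9;18;5m🬂[38;2;11;20;6m[48;2;9;18;5m🬂[0m
</frame>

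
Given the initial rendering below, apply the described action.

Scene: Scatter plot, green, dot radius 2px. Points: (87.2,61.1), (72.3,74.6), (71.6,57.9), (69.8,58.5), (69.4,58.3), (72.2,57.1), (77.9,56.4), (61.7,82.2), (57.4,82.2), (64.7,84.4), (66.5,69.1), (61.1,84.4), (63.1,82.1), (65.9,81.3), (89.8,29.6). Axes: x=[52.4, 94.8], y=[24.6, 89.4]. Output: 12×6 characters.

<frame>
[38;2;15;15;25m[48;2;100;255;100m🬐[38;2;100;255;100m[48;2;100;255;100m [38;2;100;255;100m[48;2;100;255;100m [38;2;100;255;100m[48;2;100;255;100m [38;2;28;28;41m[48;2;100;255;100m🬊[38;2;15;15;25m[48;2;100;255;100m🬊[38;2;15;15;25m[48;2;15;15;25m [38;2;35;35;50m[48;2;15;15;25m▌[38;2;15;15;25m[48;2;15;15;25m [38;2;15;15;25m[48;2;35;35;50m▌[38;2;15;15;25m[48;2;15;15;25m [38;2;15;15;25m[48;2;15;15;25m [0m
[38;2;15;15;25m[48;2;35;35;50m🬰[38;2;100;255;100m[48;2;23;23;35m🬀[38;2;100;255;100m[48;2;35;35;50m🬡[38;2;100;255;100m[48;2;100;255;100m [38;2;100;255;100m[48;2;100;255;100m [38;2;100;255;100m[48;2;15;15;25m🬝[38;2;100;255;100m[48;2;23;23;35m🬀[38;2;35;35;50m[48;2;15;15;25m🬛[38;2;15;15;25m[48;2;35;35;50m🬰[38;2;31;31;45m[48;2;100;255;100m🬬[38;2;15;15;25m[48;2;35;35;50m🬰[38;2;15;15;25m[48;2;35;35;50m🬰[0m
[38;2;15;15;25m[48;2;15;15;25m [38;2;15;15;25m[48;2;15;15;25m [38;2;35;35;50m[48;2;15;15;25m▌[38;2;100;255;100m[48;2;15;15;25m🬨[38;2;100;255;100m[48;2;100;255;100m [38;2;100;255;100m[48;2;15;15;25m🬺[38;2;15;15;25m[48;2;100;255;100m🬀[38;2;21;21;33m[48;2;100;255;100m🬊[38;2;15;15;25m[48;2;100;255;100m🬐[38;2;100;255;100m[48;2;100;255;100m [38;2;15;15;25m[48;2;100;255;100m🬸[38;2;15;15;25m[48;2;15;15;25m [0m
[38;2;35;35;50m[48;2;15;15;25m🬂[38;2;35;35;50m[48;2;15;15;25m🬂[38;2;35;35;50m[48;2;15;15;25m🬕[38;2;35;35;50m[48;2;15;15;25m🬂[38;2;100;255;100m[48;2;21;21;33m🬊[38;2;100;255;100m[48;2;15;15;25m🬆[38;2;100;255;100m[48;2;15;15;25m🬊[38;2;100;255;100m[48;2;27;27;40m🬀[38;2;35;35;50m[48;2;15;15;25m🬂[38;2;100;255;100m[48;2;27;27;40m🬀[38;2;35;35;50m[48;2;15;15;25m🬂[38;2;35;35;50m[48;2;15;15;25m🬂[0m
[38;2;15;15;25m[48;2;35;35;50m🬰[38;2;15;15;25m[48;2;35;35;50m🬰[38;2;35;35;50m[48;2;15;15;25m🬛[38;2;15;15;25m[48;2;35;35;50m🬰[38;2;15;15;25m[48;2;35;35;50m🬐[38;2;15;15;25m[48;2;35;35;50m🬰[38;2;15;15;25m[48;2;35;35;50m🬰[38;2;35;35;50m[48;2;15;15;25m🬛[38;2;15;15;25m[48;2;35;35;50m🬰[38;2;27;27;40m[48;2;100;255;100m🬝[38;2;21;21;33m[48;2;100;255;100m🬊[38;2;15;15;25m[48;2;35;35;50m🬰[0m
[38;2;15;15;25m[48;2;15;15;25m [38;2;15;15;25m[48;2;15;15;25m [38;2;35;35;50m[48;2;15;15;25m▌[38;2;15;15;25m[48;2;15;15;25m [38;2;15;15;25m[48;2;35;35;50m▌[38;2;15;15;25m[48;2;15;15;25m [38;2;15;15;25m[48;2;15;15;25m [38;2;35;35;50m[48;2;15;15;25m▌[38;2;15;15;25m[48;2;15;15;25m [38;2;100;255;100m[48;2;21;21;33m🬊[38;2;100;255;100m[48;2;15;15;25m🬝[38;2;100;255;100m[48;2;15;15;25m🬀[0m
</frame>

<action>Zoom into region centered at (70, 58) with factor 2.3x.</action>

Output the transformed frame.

<frame>
[38;2;15;15;25m[48;2;15;15;25m [38;2;15;15;25m[48;2;15;15;25m [38;2;27;27;40m[48;2;100;255;100m🬴[38;2;100;255;100m[48;2;100;255;100m [38;2;100;255;100m[48;2;35;35;50m🬛[38;2;15;15;25m[48;2;15;15;25m [38;2;15;15;25m[48;2;15;15;25m [38;2;35;35;50m[48;2;15;15;25m▌[38;2;15;15;25m[48;2;15;15;25m [38;2;15;15;25m[48;2;35;35;50m▌[38;2;15;15;25m[48;2;15;15;25m [38;2;15;15;25m[48;2;15;15;25m [0m
[38;2;15;15;25m[48;2;35;35;50m🬰[38;2;15;15;25m[48;2;35;35;50m🬰[38;2;35;35;50m[48;2;15;15;25m🬛[38;2;23;23;35m[48;2;100;255;100m🬺[38;2;15;15;25m[48;2;35;35;50m🬐[38;2;15;15;25m[48;2;35;35;50m🬰[38;2;15;15;25m[48;2;35;35;50m🬰[38;2;35;35;50m[48;2;15;15;25m🬛[38;2;15;15;25m[48;2;35;35;50m🬰[38;2;15;15;25m[48;2;35;35;50m🬐[38;2;15;15;25m[48;2;35;35;50m🬰[38;2;15;15;25m[48;2;35;35;50m🬰[0m
[38;2;15;15;25m[48;2;15;15;25m [38;2;15;15;25m[48;2;15;15;25m [38;2;35;35;50m[48;2;15;15;25m▌[38;2;15;15;25m[48;2;15;15;25m [38;2;21;21;33m[48;2;100;255;100m🬆[38;2;100;255;100m[48;2;100;255;100m [38;2;15;15;25m[48;2;100;255;100m🬀[38;2;21;21;33m[48;2;100;255;100m🬊[38;2;15;15;25m[48;2;15;15;25m [38;2;15;15;25m[48;2;35;35;50m▌[38;2;15;15;25m[48;2;100;255;100m🬆[38;2;15;15;25m[48;2;100;255;100m🬬[0m
[38;2;35;35;50m[48;2;15;15;25m🬂[38;2;35;35;50m[48;2;15;15;25m🬂[38;2;35;35;50m[48;2;15;15;25m🬕[38;2;35;35;50m[48;2;15;15;25m🬂[38;2;100;255;100m[48;2;27;27;40m🬁[38;2;100;255;100m[48;2;15;15;25m🬎[38;2;100;255;100m[48;2;15;15;25m🬊[38;2;100;255;100m[48;2;15;15;25m🬝[38;2;100;255;100m[48;2;19;19;30m🬀[38;2;100;255;100m[48;2;27;27;40m🬁[38;2;100;255;100m[48;2;15;15;25m🬬[38;2;100;255;100m[48;2;15;15;25m🬆[0m
[38;2;15;15;25m[48;2;35;35;50m🬰[38;2;15;15;25m[48;2;35;35;50m🬰[38;2;35;35;50m[48;2;15;15;25m🬛[38;2;15;15;25m[48;2;35;35;50m🬰[38;2;15;15;25m[48;2;35;35;50m🬐[38;2;15;15;25m[48;2;35;35;50m🬰[38;2;15;15;25m[48;2;35;35;50m🬰[38;2;35;35;50m[48;2;15;15;25m🬛[38;2;15;15;25m[48;2;35;35;50m🬰[38;2;15;15;25m[48;2;35;35;50m🬐[38;2;15;15;25m[48;2;35;35;50m🬰[38;2;15;15;25m[48;2;35;35;50m🬰[0m
[38;2;15;15;25m[48;2;15;15;25m [38;2;15;15;25m[48;2;15;15;25m [38;2;35;35;50m[48;2;15;15;25m▌[38;2;15;15;25m[48;2;15;15;25m [38;2;15;15;25m[48;2;35;35;50m▌[38;2;15;15;25m[48;2;15;15;25m [38;2;15;15;25m[48;2;15;15;25m [38;2;35;35;50m[48;2;15;15;25m▌[38;2;15;15;25m[48;2;15;15;25m [38;2;15;15;25m[48;2;35;35;50m▌[38;2;15;15;25m[48;2;15;15;25m [38;2;15;15;25m[48;2;15;15;25m [0m
</frame>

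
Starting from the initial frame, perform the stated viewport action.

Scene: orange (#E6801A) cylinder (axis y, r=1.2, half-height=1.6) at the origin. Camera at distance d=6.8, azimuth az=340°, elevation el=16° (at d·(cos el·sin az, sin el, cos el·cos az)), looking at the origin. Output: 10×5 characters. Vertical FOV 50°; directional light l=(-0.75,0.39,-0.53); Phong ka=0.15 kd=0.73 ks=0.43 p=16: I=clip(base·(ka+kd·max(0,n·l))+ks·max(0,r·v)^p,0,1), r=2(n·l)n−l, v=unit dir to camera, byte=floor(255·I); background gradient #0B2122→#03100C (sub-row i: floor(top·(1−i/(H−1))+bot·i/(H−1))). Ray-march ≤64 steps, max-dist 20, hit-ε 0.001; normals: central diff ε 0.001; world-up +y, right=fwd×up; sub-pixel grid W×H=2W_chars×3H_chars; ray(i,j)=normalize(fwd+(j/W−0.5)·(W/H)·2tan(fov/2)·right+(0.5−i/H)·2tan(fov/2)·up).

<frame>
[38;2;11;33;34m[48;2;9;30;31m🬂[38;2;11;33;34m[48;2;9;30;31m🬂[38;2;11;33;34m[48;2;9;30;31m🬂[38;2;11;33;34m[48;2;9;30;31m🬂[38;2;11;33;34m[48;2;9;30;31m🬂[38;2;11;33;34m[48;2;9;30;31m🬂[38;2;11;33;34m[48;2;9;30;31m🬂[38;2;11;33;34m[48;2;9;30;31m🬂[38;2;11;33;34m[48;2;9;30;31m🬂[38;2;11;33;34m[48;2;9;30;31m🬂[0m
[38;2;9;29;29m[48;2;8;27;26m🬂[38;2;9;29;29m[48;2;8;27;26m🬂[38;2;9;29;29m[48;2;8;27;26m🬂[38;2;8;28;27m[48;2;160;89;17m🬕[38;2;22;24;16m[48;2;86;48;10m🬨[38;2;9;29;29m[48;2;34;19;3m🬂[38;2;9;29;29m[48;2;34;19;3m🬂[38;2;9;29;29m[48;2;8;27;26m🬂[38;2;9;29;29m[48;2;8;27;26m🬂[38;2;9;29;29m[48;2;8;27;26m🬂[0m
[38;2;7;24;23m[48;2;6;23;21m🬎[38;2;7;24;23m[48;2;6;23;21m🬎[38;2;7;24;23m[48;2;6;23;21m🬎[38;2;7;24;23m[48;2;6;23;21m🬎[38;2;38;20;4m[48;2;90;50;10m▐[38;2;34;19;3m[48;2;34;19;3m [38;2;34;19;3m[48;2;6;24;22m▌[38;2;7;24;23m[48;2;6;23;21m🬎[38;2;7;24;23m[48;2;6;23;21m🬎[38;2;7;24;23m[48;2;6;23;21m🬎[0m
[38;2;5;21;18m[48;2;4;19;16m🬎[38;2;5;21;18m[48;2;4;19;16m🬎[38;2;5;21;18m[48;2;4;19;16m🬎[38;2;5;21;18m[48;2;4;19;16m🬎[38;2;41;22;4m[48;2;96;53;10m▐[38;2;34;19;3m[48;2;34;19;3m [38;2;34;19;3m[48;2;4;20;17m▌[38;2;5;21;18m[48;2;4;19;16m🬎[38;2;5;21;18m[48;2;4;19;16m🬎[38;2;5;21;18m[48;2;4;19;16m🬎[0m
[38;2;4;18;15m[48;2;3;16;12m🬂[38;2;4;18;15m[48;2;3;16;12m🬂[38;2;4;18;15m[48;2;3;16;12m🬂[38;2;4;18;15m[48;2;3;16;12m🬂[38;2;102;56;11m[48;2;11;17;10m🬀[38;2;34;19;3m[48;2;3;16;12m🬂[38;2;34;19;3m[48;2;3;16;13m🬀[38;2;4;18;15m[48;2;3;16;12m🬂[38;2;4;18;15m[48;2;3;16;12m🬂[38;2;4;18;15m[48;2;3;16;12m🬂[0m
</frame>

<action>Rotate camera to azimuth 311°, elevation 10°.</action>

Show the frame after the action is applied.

<frame>
[38;2;11;33;34m[48;2;9;30;31m🬂[38;2;11;33;34m[48;2;9;30;31m🬂[38;2;11;33;34m[48;2;9;30;31m🬂[38;2;11;33;34m[48;2;9;30;31m🬂[38;2;11;33;34m[48;2;9;30;31m🬂[38;2;11;33;34m[48;2;9;30;31m🬂[38;2;11;33;34m[48;2;9;30;31m🬂[38;2;11;33;34m[48;2;9;30;31m🬂[38;2;11;33;34m[48;2;9;30;31m🬂[38;2;11;33;34m[48;2;9;30;31m🬂[0m
[38;2;9;29;29m[48;2;8;27;26m🬂[38;2;9;29;29m[48;2;8;27;26m🬂[38;2;9;29;29m[48;2;8;27;26m🬂[38;2;9;29;29m[48;2;8;27;26m🬂[38;2;9;29;29m[48;2;146;88;30m🬂[38;2;21;24;16m[48;2;71;39;8m🬨[38;2;8;28;27m[48;2;34;19;3m🬨[38;2;9;29;29m[48;2;8;27;26m🬂[38;2;9;29;29m[48;2;8;27;26m🬂[38;2;9;29;29m[48;2;8;27;26m🬂[0m
[38;2;7;24;23m[48;2;6;23;21m🬎[38;2;7;24;23m[48;2;6;23;21m🬎[38;2;7;24;23m[48;2;6;23;21m🬎[38;2;7;24;23m[48;2;6;23;21m🬎[38;2;162;94;25m[48;2;112;62;12m▌[38;2;71;39;8m[48;2;34;19;3m▌[38;2;34;19;3m[48;2;6;24;22m▌[38;2;7;24;23m[48;2;6;23;21m🬎[38;2;7;24;23m[48;2;6;23;21m🬎[38;2;7;24;23m[48;2;6;23;21m🬎[0m
[38;2;5;21;18m[48;2;4;19;16m🬎[38;2;5;21;18m[48;2;4;19;16m🬎[38;2;5;21;18m[48;2;4;19;16m🬎[38;2;5;21;18m[48;2;4;19;16m🬎[38;2;157;87;18m[48;2;113;63;12m▌[38;2;71;39;8m[48;2;34;19;3m▌[38;2;34;19;3m[48;2;4;20;17m▌[38;2;5;21;18m[48;2;4;19;16m🬎[38;2;5;21;18m[48;2;4;19;16m🬎[38;2;5;21;18m[48;2;4;19;16m🬎[0m
[38;2;4;18;15m[48;2;3;16;12m🬂[38;2;4;18;15m[48;2;3;16;12m🬂[38;2;4;18;15m[48;2;3;16;12m🬂[38;2;4;18;15m[48;2;3;16;12m🬂[38;2;136;76;15m[48;2;3;16;12m🬂[38;2;71;39;8m[48;2;9;17;10m🬀[38;2;34;19;3m[48;2;3;16;13m🬀[38;2;4;18;15m[48;2;3;16;12m🬂[38;2;4;18;15m[48;2;3;16;12m🬂[38;2;4;18;15m[48;2;3;16;12m🬂[0m
</frame>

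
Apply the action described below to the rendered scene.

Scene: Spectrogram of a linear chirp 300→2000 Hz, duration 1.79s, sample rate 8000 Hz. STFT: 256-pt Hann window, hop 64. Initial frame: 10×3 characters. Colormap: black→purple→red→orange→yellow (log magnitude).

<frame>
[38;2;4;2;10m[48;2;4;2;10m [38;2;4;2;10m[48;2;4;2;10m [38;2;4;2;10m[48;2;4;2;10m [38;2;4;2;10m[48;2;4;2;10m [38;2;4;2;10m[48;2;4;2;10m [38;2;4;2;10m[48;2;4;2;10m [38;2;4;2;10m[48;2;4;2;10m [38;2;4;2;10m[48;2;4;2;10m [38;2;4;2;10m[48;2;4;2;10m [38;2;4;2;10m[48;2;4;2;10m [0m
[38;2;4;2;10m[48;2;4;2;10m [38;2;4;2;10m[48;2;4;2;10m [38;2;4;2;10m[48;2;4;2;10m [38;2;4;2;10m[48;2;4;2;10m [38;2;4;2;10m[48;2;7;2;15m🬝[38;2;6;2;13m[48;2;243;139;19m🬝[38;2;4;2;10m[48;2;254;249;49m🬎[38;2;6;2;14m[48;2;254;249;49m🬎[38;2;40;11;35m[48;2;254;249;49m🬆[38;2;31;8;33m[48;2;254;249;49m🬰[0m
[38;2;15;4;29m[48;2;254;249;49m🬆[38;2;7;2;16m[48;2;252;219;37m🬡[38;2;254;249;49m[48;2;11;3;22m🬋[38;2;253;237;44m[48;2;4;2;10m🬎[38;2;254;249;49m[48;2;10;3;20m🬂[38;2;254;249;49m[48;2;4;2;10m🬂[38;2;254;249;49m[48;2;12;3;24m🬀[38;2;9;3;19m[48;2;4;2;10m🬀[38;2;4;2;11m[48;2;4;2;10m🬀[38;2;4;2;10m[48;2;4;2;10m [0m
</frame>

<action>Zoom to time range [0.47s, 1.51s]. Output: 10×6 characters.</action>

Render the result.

<frame>
[38;2;4;2;10m[48;2;4;2;10m [38;2;4;2;10m[48;2;4;2;10m [38;2;4;2;10m[48;2;4;2;10m [38;2;4;2;10m[48;2;4;2;10m [38;2;4;2;10m[48;2;4;2;10m [38;2;4;2;10m[48;2;4;2;10m [38;2;4;2;10m[48;2;4;2;10m [38;2;4;2;10m[48;2;4;2;10m [38;2;4;2;10m[48;2;4;2;10m [38;2;4;2;10m[48;2;4;2;10m [0m
[38;2;4;2;10m[48;2;4;2;10m [38;2;4;2;10m[48;2;4;2;10m [38;2;4;2;10m[48;2;4;2;10m [38;2;4;2;10m[48;2;4;2;10m [38;2;4;2;10m[48;2;4;2;10m [38;2;4;2;10m[48;2;4;2;10m [38;2;4;2;10m[48;2;4;2;10m [38;2;4;2;10m[48;2;4;2;10m [38;2;4;2;10m[48;2;4;2;10m [38;2;4;2;10m[48;2;4;2;10m [0m
[38;2;4;2;10m[48;2;4;2;10m [38;2;4;2;10m[48;2;4;2;10m [38;2;4;2;10m[48;2;4;2;10m [38;2;4;2;10m[48;2;4;2;10m [38;2;4;2;10m[48;2;4;2;10m [38;2;4;2;10m[48;2;4;2;10m [38;2;4;2;10m[48;2;4;2;10m [38;2;4;2;10m[48;2;4;2;10m [38;2;4;2;10m[48;2;4;2;10m [38;2;4;2;10m[48;2;5;2;11m🬝[0m
[38;2;4;2;10m[48;2;4;2;10m [38;2;4;2;10m[48;2;4;2;10m [38;2;4;2;10m[48;2;4;2;11m🬎[38;2;4;2;10m[48;2;6;2;14m🬝[38;2;5;2;12m[48;2;24;6;43m🬝[38;2;21;6;26m[48;2;253;225;39m🬝[38;2;7;2;15m[48;2;254;249;49m🬎[38;2;11;3;22m[48;2;241;194;52m🬆[38;2;7;2;16m[48;2;249;217;44m🬂[38;2;254;249;49m[48;2;35;8;48m🬋[0m
[38;2;36;9;38m[48;2;254;249;49m🬎[38;2;6;2;14m[48;2;253;237;44m🬂[38;2;30;7;48m[48;2;254;249;49m🬰[38;2;253;227;40m[48;2;7;2;16m🬎[38;2;242;197;49m[48;2;11;3;23m🬆[38;2;254;249;49m[48;2;6;2;14m🬂[38;2;253;228;41m[48;2;22;6;26m🬀[38;2;17;4;32m[48;2;5;2;12m🬀[38;2;5;2;13m[48;2;4;2;10m🬂[38;2;4;2;11m[48;2;4;2;10m🬂[0m
[38;2;26;6;47m[48;2;5;2;12m🬀[38;2;7;2;15m[48;2;4;2;10m🬀[38;2;5;2;11m[48;2;4;2;10m🬀[38;2;4;2;10m[48;2;4;2;10m [38;2;4;2;10m[48;2;4;2;10m [38;2;4;2;10m[48;2;4;2;10m [38;2;4;2;10m[48;2;4;2;10m [38;2;4;2;10m[48;2;4;2;10m [38;2;4;2;10m[48;2;4;2;10m [38;2;4;2;10m[48;2;4;2;10m [0m
</frame>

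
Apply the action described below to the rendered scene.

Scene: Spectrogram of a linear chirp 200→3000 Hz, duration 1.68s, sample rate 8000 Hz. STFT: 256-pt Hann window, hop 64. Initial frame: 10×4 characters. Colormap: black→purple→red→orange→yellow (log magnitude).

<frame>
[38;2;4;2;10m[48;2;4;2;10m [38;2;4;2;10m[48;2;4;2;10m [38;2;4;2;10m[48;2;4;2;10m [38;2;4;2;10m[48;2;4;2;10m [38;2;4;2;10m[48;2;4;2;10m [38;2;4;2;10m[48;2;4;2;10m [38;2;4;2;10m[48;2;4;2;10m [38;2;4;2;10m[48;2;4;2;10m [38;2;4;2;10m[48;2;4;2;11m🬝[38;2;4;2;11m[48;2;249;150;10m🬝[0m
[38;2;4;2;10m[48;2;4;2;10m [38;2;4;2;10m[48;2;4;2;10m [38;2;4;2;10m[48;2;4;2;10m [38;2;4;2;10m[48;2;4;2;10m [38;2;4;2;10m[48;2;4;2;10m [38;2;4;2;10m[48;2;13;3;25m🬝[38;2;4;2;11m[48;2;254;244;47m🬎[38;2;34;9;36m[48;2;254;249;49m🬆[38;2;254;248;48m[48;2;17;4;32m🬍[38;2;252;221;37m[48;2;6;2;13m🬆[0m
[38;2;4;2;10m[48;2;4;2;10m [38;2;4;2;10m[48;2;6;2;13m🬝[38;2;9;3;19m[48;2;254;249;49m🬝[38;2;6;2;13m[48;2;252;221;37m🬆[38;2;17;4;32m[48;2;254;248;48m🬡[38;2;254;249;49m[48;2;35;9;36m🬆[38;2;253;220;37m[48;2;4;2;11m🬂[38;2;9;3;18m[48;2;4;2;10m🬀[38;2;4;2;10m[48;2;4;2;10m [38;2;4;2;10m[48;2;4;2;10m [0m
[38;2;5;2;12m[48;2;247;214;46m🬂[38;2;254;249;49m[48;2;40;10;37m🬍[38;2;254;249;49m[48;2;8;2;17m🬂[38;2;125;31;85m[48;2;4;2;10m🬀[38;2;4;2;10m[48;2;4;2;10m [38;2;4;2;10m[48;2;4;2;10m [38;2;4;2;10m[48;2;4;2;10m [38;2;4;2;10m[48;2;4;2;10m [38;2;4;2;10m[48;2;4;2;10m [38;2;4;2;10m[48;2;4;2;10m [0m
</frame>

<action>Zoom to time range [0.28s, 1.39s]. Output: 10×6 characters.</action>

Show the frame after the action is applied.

<frame>
[38;2;4;2;10m[48;2;4;2;10m [38;2;4;2;10m[48;2;4;2;10m [38;2;4;2;10m[48;2;4;2;10m [38;2;4;2;10m[48;2;4;2;10m [38;2;4;2;10m[48;2;4;2;10m [38;2;4;2;10m[48;2;4;2;10m [38;2;4;2;10m[48;2;4;2;10m [38;2;4;2;10m[48;2;4;2;10m [38;2;4;2;10m[48;2;4;2;10m [38;2;4;2;10m[48;2;4;2;10m [0m
[38;2;4;2;10m[48;2;4;2;10m [38;2;4;2;10m[48;2;4;2;10m [38;2;4;2;10m[48;2;4;2;10m [38;2;4;2;10m[48;2;4;2;10m [38;2;4;2;10m[48;2;4;2;10m [38;2;4;2;10m[48;2;4;2;10m [38;2;4;2;10m[48;2;4;2;10m [38;2;4;2;10m[48;2;4;2;10m [38;2;4;2;10m[48;2;4;2;10m [38;2;4;2;10m[48;2;6;2;14m🬝[0m
[38;2;4;2;10m[48;2;4;2;10m [38;2;4;2;10m[48;2;4;2;10m [38;2;4;2;10m[48;2;4;2;10m [38;2;4;2;10m[48;2;4;2;10m [38;2;4;2;10m[48;2;4;2;10m [38;2;4;2;10m[48;2;5;2;12m🬝[38;2;5;2;12m[48;2;77;18;88m🬝[38;2;7;2;15m[48;2;254;249;49m🬎[38;2;57;15;36m[48;2;254;248;49m🬆[38;2;254;249;49m[48;2;50;12;55m🬍[0m
[38;2;4;2;10m[48;2;4;2;10m [38;2;4;2;10m[48;2;4;2;11m🬝[38;2;4;2;10m[48;2;15;4;28m🬝[38;2;5;2;12m[48;2;236;169;50m🬎[38;2;24;6;38m[48;2;254;249;49m🬆[38;2;15;4;29m[48;2;241;184;47m🬟[38;2;254;247;48m[48;2;14;3;27m🬆[38;2;225;149;64m[48;2;4;2;11m🬂[38;2;10;3;20m[48;2;4;2;10m🬀[38;2;4;2;11m[48;2;4;2;10m🬀[0m
[38;2;7;2;15m[48;2;239;191;53m🬆[38;2;30;7;54m[48;2;254;248;49m🬡[38;2;253;224;39m[48;2;7;2;15m🬎[38;2;254;248;49m[48;2;7;2;15m🬂[38;2;44;10;77m[48;2;4;2;11m🬀[38;2;5;2;11m[48;2;4;2;10m🬀[38;2;4;2;10m[48;2;4;2;10m [38;2;4;2;10m[48;2;4;2;10m [38;2;4;2;10m[48;2;4;2;10m [38;2;4;2;10m[48;2;4;2;10m [0m
[38;2;250;166;15m[48;2;7;2;16m🬀[38;2;6;2;14m[48;2;4;2;10m🬀[38;2;4;2;10m[48;2;4;2;10m [38;2;4;2;10m[48;2;4;2;10m [38;2;4;2;10m[48;2;4;2;10m [38;2;4;2;10m[48;2;4;2;10m [38;2;4;2;10m[48;2;4;2;10m [38;2;4;2;10m[48;2;4;2;10m [38;2;4;2;10m[48;2;4;2;10m [38;2;4;2;10m[48;2;4;2;10m [0m
</frame>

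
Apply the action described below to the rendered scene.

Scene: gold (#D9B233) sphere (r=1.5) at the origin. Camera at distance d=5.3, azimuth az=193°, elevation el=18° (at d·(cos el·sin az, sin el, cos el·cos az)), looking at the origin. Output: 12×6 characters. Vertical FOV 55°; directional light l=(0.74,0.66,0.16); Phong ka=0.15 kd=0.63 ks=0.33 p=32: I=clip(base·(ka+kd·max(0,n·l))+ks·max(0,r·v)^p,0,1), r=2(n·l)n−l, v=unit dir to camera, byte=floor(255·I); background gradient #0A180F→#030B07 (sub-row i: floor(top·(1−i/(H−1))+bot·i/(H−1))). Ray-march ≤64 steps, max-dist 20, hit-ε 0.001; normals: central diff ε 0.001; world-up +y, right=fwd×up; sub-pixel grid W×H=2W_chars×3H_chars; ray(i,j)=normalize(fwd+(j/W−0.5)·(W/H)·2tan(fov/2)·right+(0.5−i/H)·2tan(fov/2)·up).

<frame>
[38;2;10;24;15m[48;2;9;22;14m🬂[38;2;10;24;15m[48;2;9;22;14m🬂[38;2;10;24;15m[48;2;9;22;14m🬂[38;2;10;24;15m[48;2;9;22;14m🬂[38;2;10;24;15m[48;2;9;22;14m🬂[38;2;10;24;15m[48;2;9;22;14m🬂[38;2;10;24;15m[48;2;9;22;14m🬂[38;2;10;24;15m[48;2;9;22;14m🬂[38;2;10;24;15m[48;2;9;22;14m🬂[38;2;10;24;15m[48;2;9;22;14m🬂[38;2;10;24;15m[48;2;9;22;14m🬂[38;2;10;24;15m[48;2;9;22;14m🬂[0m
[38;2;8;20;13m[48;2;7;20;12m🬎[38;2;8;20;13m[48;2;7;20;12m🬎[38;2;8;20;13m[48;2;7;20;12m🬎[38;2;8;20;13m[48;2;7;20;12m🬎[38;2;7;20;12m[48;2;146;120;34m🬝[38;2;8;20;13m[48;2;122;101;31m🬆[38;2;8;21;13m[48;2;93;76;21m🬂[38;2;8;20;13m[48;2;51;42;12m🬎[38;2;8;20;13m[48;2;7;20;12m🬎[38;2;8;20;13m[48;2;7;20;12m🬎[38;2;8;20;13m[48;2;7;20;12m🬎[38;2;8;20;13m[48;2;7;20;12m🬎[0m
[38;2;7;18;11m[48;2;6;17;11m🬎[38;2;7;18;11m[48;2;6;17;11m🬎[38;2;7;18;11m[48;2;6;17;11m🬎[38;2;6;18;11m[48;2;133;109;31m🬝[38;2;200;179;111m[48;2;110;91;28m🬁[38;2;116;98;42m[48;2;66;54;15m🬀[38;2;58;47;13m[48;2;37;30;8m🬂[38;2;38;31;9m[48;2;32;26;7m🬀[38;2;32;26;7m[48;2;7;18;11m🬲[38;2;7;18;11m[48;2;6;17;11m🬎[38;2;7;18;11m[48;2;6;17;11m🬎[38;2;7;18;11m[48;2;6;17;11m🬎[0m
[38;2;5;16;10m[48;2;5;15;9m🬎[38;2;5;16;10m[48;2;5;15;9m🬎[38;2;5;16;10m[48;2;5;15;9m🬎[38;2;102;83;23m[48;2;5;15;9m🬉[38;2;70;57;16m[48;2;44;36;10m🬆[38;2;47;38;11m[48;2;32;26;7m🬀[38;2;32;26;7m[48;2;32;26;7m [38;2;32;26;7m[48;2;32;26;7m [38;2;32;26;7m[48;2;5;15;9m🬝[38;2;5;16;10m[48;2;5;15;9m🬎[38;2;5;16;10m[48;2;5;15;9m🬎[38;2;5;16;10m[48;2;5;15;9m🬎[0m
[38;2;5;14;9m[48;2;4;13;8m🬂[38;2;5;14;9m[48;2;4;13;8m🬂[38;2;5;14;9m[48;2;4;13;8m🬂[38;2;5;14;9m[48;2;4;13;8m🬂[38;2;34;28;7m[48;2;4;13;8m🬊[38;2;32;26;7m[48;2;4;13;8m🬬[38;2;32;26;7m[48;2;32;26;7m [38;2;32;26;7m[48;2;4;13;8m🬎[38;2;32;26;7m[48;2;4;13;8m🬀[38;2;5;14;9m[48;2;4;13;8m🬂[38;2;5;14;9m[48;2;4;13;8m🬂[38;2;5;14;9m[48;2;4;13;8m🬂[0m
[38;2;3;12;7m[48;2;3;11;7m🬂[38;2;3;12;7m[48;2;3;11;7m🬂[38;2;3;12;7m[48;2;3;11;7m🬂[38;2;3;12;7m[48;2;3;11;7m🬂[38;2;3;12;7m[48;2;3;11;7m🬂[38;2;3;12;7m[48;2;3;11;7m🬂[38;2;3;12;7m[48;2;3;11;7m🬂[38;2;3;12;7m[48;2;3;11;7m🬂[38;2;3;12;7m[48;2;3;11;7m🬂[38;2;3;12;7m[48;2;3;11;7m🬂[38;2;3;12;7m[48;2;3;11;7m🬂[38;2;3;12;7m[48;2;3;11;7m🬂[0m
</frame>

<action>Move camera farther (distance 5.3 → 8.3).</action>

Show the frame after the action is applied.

<frame>
[38;2;10;24;15m[48;2;9;22;14m🬂[38;2;10;24;15m[48;2;9;22;14m🬂[38;2;10;24;15m[48;2;9;22;14m🬂[38;2;10;24;15m[48;2;9;22;14m🬂[38;2;10;24;15m[48;2;9;22;14m🬂[38;2;10;24;15m[48;2;9;22;14m🬂[38;2;10;24;15m[48;2;9;22;14m🬂[38;2;10;24;15m[48;2;9;22;14m🬂[38;2;10;24;15m[48;2;9;22;14m🬂[38;2;10;24;15m[48;2;9;22;14m🬂[38;2;10;24;15m[48;2;9;22;14m🬂[38;2;10;24;15m[48;2;9;22;14m🬂[0m
[38;2;8;20;13m[48;2;7;20;12m🬎[38;2;8;20;13m[48;2;7;20;12m🬎[38;2;8;20;13m[48;2;7;20;12m🬎[38;2;8;20;13m[48;2;7;20;12m🬎[38;2;8;20;13m[48;2;7;20;12m🬎[38;2;8;20;13m[48;2;7;20;12m🬎[38;2;8;20;13m[48;2;7;20;12m🬎[38;2;8;20;13m[48;2;7;20;12m🬎[38;2;8;20;13m[48;2;7;20;12m🬎[38;2;8;20;13m[48;2;7;20;12m🬎[38;2;8;20;13m[48;2;7;20;12m🬎[38;2;8;20;13m[48;2;7;20;12m🬎[0m
[38;2;7;18;11m[48;2;6;17;11m🬎[38;2;7;18;11m[48;2;6;17;11m🬎[38;2;7;18;11m[48;2;6;17;11m🬎[38;2;7;18;11m[48;2;6;17;11m🬎[38;2;6;18;11m[48;2;144;118;33m🬝[38;2;39;38;14m[48;2;127;105;34m🬟[38;2;92;75;21m[48;2;42;34;9m🬆[38;2;32;26;7m[48;2;7;18;11m🬱[38;2;7;18;11m[48;2;6;17;11m🬎[38;2;7;18;11m[48;2;6;17;11m🬎[38;2;7;18;11m[48;2;6;17;11m🬎[38;2;7;18;11m[48;2;6;17;11m🬎[0m
[38;2;5;16;10m[48;2;5;15;9m🬎[38;2;5;16;10m[48;2;5;15;9m🬎[38;2;5;16;10m[48;2;5;15;9m🬎[38;2;5;16;10m[48;2;5;15;9m🬎[38;2;95;78;22m[48;2;5;15;9m🬉[38;2;71;58;16m[48;2;36;30;8m🬀[38;2;32;26;7m[48;2;32;26;7m [38;2;32;26;7m[48;2;5;15;9m🬝[38;2;5;16;10m[48;2;5;15;9m🬎[38;2;5;16;10m[48;2;5;15;9m🬎[38;2;5;16;10m[48;2;5;15;9m🬎[38;2;5;16;10m[48;2;5;15;9m🬎[0m
[38;2;5;14;9m[48;2;4;13;8m🬂[38;2;5;14;9m[48;2;4;13;8m🬂[38;2;5;14;9m[48;2;4;13;8m🬂[38;2;5;14;9m[48;2;4;13;8m🬂[38;2;5;14;9m[48;2;4;13;8m🬂[38;2;32;26;7m[48;2;4;13;8m🬁[38;2;32;26;7m[48;2;4;13;8m🬂[38;2;5;14;9m[48;2;4;13;8m🬂[38;2;5;14;9m[48;2;4;13;8m🬂[38;2;5;14;9m[48;2;4;13;8m🬂[38;2;5;14;9m[48;2;4;13;8m🬂[38;2;5;14;9m[48;2;4;13;8m🬂[0m
[38;2;3;12;7m[48;2;3;11;7m🬂[38;2;3;12;7m[48;2;3;11;7m🬂[38;2;3;12;7m[48;2;3;11;7m🬂[38;2;3;12;7m[48;2;3;11;7m🬂[38;2;3;12;7m[48;2;3;11;7m🬂[38;2;3;12;7m[48;2;3;11;7m🬂[38;2;3;12;7m[48;2;3;11;7m🬂[38;2;3;12;7m[48;2;3;11;7m🬂[38;2;3;12;7m[48;2;3;11;7m🬂[38;2;3;12;7m[48;2;3;11;7m🬂[38;2;3;12;7m[48;2;3;11;7m🬂[38;2;3;12;7m[48;2;3;11;7m🬂[0m
</frame>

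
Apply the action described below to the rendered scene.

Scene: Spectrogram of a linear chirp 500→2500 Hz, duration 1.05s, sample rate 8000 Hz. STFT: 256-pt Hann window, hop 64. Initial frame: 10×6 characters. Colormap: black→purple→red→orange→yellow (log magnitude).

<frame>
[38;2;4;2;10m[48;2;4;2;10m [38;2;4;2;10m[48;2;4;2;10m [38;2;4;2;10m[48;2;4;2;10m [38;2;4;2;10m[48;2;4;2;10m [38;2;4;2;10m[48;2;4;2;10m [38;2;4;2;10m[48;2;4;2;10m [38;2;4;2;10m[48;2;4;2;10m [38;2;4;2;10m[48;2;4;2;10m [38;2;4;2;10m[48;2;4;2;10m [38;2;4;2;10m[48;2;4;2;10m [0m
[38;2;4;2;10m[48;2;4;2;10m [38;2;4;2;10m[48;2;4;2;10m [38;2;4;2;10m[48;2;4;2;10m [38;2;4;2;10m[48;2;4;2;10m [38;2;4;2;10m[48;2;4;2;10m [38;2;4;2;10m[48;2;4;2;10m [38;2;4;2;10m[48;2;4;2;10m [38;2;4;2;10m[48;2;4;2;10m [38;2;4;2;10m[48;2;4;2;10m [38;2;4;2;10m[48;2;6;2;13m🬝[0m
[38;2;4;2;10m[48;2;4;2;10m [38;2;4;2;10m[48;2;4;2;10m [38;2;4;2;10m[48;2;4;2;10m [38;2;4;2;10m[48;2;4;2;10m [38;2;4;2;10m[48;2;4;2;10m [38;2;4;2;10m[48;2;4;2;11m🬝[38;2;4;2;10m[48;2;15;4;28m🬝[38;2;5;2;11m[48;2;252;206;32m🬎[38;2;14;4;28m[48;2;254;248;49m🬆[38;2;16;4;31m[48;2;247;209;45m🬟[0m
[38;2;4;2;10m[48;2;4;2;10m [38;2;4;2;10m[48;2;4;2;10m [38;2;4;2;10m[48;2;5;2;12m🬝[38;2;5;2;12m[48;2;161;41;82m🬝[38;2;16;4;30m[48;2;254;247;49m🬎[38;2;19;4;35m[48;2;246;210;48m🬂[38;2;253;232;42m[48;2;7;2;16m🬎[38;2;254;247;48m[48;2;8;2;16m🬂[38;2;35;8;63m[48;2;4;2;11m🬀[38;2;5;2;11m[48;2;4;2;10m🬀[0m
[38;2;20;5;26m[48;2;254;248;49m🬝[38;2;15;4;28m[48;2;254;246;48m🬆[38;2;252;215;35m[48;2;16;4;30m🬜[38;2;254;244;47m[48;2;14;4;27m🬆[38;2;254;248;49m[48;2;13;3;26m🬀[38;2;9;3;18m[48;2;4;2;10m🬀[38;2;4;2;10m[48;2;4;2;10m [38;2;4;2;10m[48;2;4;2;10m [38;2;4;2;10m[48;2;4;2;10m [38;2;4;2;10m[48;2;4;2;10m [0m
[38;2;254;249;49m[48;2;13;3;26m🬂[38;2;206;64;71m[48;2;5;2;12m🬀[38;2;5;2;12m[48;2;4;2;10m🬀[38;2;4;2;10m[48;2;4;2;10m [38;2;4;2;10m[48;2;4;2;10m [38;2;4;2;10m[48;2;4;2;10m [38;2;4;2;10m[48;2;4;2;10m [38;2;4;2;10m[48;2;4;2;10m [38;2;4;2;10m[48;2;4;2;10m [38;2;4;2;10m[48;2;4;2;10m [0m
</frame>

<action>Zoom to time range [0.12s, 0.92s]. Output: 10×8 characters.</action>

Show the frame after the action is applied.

<frame>
[38;2;4;2;10m[48;2;4;2;10m [38;2;4;2;10m[48;2;4;2;10m [38;2;4;2;10m[48;2;4;2;10m [38;2;4;2;10m[48;2;4;2;10m [38;2;4;2;10m[48;2;4;2;10m [38;2;4;2;10m[48;2;4;2;10m [38;2;4;2;10m[48;2;4;2;10m [38;2;4;2;10m[48;2;4;2;10m [38;2;4;2;10m[48;2;4;2;10m [38;2;4;2;10m[48;2;4;2;10m [0m
[38;2;4;2;10m[48;2;4;2;10m [38;2;4;2;10m[48;2;4;2;10m [38;2;4;2;10m[48;2;4;2;10m [38;2;4;2;10m[48;2;4;2;10m [38;2;4;2;10m[48;2;4;2;10m [38;2;4;2;10m[48;2;4;2;10m [38;2;4;2;10m[48;2;4;2;10m [38;2;4;2;10m[48;2;4;2;10m [38;2;4;2;10m[48;2;4;2;10m [38;2;4;2;10m[48;2;4;2;10m [0m
[38;2;4;2;10m[48;2;4;2;10m [38;2;4;2;10m[48;2;4;2;10m [38;2;4;2;10m[48;2;4;2;10m [38;2;4;2;10m[48;2;4;2;10m [38;2;4;2;10m[48;2;4;2;10m [38;2;4;2;10m[48;2;4;2;10m [38;2;4;2;10m[48;2;4;2;10m [38;2;4;2;10m[48;2;4;2;10m [38;2;4;2;10m[48;2;4;2;10m [38;2;4;2;10m[48;2;5;2;11m🬝[0m
[38;2;4;2;10m[48;2;4;2;10m [38;2;4;2;10m[48;2;4;2;10m [38;2;4;2;10m[48;2;4;2;10m [38;2;4;2;10m[48;2;4;2;10m [38;2;4;2;10m[48;2;4;2;10m [38;2;4;2;10m[48;2;4;2;10m [38;2;4;2;10m[48;2;6;2;14m🬝[38;2;5;2;12m[48;2;36;8;64m🬝[38;2;8;2;16m[48;2;253;234;43m🬎[38;2;11;3;22m[48;2;241;202;54m🬂[0m
[38;2;4;2;10m[48;2;4;2;10m [38;2;4;2;10m[48;2;4;2;10m [38;2;4;2;10m[48;2;4;2;11m🬝[38;2;4;2;10m[48;2;9;3;19m🬝[38;2;10;3;21m[48;2;253;213;35m🬝[38;2;34;9;32m[48;2;254;248;49m🬎[38;2;52;13;54m[48;2;248;215;46m🬂[38;2;250;220;42m[48;2;12;3;24m🬎[38;2;253;231;42m[48;2;12;3;24m🬂[38;2;35;8;63m[48;2;5;2;12m🬀[0m
[38;2;4;2;11m[48;2;21;5;38m🬝[38;2;6;2;13m[48;2;248;193;34m🬎[38;2;39;10;40m[48;2;254;243;47m🬆[38;2;253;229;41m[48;2;35;8;62m🬜[38;2;253;235;44m[48;2;15;4;30m🬆[38;2;253;222;38m[48;2;19;5;28m🬀[38;2;10;3;20m[48;2;4;2;11m🬀[38;2;4;2;11m[48;2;4;2;10m🬀[38;2;4;2;10m[48;2;4;2;10m [38;2;4;2;10m[48;2;4;2;10m [0m
[38;2;253;224;39m[48;2;22;5;41m🬎[38;2;254;248;49m[48;2;21;5;33m🬂[38;2;91;22;87m[48;2;5;2;13m🬀[38;2;6;2;14m[48;2;4;2;10m🬀[38;2;4;2;10m[48;2;4;2;10m [38;2;4;2;10m[48;2;4;2;10m [38;2;4;2;10m[48;2;4;2;10m [38;2;4;2;10m[48;2;4;2;10m [38;2;4;2;10m[48;2;4;2;10m [38;2;4;2;10m[48;2;4;2;10m [0m
[38;2;4;2;11m[48;2;4;2;10m🬀[38;2;4;2;10m[48;2;4;2;10m [38;2;4;2;10m[48;2;4;2;10m [38;2;4;2;10m[48;2;4;2;10m [38;2;4;2;10m[48;2;4;2;10m [38;2;4;2;10m[48;2;4;2;10m [38;2;4;2;10m[48;2;4;2;10m [38;2;4;2;10m[48;2;4;2;10m [38;2;4;2;10m[48;2;4;2;10m [38;2;4;2;10m[48;2;4;2;10m [0m
</frame>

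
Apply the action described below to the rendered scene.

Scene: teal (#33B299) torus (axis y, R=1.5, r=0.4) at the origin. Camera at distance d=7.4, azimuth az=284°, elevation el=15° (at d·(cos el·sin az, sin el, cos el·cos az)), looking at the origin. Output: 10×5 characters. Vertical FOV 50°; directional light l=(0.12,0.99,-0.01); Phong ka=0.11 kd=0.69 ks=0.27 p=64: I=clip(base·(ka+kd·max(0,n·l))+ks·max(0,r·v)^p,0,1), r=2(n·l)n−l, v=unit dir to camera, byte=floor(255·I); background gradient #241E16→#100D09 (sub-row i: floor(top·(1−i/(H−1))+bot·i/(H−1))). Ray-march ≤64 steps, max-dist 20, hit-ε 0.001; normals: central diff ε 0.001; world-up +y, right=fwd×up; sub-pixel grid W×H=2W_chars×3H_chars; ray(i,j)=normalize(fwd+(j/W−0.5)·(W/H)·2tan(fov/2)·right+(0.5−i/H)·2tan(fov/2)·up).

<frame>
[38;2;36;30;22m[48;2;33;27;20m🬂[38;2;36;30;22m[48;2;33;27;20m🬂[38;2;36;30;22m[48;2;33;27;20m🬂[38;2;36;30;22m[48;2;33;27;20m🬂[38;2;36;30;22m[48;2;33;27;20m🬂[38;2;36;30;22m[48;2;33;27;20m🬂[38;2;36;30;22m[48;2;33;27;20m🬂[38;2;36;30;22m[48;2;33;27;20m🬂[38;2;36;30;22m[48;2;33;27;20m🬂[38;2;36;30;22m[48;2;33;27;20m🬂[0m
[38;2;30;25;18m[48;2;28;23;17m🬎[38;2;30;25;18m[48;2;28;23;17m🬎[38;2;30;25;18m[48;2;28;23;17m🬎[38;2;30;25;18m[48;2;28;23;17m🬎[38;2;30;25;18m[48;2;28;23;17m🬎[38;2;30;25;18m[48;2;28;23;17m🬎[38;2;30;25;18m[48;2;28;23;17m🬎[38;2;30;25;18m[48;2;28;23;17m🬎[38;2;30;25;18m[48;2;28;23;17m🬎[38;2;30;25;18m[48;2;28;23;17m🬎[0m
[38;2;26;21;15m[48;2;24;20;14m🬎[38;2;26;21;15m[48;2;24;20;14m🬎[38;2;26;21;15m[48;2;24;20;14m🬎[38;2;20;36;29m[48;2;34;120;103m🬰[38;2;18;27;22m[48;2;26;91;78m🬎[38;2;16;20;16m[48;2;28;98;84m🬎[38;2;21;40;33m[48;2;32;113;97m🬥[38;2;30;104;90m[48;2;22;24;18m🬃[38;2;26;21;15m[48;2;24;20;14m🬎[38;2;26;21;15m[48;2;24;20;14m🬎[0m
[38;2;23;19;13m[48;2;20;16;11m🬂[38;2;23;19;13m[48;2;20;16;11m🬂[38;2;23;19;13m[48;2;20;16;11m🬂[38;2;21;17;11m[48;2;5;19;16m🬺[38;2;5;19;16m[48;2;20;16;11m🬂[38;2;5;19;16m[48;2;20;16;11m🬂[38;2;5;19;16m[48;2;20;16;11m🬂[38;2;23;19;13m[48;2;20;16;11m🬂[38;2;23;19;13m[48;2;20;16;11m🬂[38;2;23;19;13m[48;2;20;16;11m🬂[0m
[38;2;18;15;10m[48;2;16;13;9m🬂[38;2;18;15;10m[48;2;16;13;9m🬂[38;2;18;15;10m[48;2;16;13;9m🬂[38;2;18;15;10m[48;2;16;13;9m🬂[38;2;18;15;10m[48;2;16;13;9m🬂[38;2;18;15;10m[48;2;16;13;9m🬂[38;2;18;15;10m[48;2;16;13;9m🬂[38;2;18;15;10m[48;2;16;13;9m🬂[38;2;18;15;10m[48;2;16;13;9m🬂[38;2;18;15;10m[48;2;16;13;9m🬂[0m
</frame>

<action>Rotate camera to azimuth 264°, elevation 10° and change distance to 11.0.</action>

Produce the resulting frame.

<frame>
[38;2;36;30;22m[48;2;33;27;20m🬂[38;2;36;30;22m[48;2;33;27;20m🬂[38;2;36;30;22m[48;2;33;27;20m🬂[38;2;36;30;22m[48;2;33;27;20m🬂[38;2;36;30;22m[48;2;33;27;20m🬂[38;2;36;30;22m[48;2;33;27;20m🬂[38;2;36;30;22m[48;2;33;27;20m🬂[38;2;36;30;22m[48;2;33;27;20m🬂[38;2;36;30;22m[48;2;33;27;20m🬂[38;2;36;30;22m[48;2;33;27;20m🬂[0m
[38;2;30;25;18m[48;2;28;23;17m🬎[38;2;30;25;18m[48;2;28;23;17m🬎[38;2;30;25;18m[48;2;28;23;17m🬎[38;2;30;25;18m[48;2;28;23;17m🬎[38;2;30;25;18m[48;2;28;23;17m🬎[38;2;30;25;18m[48;2;28;23;17m🬎[38;2;30;25;18m[48;2;28;23;17m🬎[38;2;30;25;18m[48;2;28;23;17m🬎[38;2;30;25;18m[48;2;28;23;17m🬎[38;2;30;25;18m[48;2;28;23;17m🬎[0m
[38;2;26;21;15m[48;2;24;20;14m🬎[38;2;26;21;15m[48;2;24;20;14m🬎[38;2;26;21;15m[48;2;24;20;14m🬎[38;2;26;21;15m[48;2;24;20;14m🬎[38;2;37;132;113m[48;2;17;31;25m🬃[38;2;19;69;59m[48;2;16;20;16m🬋[38;2;38;134;115m[48;2;21;20;15m🬃[38;2;26;21;15m[48;2;24;20;14m🬎[38;2;26;21;15m[48;2;24;20;14m🬎[38;2;26;21;15m[48;2;24;20;14m🬎[0m
[38;2;23;19;13m[48;2;20;16;11m🬂[38;2;23;19;13m[48;2;20;16;11m🬂[38;2;23;19;13m[48;2;20;16;11m🬂[38;2;23;19;13m[48;2;20;16;11m🬂[38;2;23;19;13m[48;2;20;16;11m🬂[38;2;23;19;13m[48;2;20;16;11m🬂[38;2;23;19;13m[48;2;20;16;11m🬂[38;2;23;19;13m[48;2;20;16;11m🬂[38;2;23;19;13m[48;2;20;16;11m🬂[38;2;23;19;13m[48;2;20;16;11m🬂[0m
[38;2;18;15;10m[48;2;16;13;9m🬂[38;2;18;15;10m[48;2;16;13;9m🬂[38;2;18;15;10m[48;2;16;13;9m🬂[38;2;18;15;10m[48;2;16;13;9m🬂[38;2;18;15;10m[48;2;16;13;9m🬂[38;2;18;15;10m[48;2;16;13;9m🬂[38;2;18;15;10m[48;2;16;13;9m🬂[38;2;18;15;10m[48;2;16;13;9m🬂[38;2;18;15;10m[48;2;16;13;9m🬂[38;2;18;15;10m[48;2;16;13;9m🬂[0m
</frame>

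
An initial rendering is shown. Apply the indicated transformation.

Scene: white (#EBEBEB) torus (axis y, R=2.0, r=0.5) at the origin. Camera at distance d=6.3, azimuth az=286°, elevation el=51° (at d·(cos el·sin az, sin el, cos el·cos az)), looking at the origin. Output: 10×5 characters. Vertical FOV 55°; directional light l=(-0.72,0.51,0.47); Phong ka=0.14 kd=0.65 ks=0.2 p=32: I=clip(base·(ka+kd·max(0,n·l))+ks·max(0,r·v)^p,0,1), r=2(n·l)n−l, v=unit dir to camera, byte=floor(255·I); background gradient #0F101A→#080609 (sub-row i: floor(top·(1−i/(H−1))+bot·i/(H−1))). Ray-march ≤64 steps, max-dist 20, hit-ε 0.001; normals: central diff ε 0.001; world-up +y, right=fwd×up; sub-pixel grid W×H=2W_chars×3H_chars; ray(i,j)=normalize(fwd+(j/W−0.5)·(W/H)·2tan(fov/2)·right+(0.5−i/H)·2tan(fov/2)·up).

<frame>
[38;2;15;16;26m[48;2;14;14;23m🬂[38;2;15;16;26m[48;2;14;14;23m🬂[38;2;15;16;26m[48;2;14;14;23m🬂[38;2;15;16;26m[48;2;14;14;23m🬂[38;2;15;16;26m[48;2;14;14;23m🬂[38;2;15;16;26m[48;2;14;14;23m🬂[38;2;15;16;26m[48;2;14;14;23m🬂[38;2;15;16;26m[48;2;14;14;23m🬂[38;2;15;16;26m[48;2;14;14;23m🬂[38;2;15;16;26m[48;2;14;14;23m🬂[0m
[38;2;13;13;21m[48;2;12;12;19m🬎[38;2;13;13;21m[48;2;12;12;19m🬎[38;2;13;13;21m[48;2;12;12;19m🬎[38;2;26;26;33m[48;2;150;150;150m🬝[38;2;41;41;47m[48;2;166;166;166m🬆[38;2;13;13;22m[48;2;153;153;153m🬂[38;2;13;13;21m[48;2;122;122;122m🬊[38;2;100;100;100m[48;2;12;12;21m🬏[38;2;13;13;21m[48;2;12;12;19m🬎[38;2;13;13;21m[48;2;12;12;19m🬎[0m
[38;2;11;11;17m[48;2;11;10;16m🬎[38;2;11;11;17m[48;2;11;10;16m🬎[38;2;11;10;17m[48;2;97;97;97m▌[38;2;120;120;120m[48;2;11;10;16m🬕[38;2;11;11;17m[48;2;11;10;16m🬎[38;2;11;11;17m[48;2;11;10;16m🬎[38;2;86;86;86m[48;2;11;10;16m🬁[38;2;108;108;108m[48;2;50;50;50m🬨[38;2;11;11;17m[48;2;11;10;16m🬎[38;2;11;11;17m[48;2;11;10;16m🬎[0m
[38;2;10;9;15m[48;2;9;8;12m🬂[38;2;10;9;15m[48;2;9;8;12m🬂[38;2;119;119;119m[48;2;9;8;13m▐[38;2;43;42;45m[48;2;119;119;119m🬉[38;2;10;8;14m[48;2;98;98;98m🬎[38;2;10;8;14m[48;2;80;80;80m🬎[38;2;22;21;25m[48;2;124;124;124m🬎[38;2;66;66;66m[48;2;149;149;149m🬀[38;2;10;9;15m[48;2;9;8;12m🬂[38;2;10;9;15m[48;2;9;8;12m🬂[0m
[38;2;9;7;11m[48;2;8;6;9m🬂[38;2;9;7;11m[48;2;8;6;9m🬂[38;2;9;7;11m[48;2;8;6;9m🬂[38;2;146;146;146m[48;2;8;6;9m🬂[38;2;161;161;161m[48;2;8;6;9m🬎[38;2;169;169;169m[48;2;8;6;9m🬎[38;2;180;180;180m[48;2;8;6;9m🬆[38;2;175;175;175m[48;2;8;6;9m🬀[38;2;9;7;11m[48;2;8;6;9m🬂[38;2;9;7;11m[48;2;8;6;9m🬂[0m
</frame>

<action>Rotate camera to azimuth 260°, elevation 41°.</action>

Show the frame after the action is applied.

<frame>
[38;2;15;16;26m[48;2;14;14;23m🬂[38;2;15;16;26m[48;2;14;14;23m🬂[38;2;15;16;26m[48;2;14;14;23m🬂[38;2;15;16;26m[48;2;14;14;23m🬂[38;2;15;16;26m[48;2;14;14;23m🬂[38;2;15;16;26m[48;2;14;14;23m🬂[38;2;15;16;26m[48;2;14;14;23m🬂[38;2;15;16;26m[48;2;14;14;23m🬂[38;2;15;16;26m[48;2;14;14;23m🬂[38;2;15;16;26m[48;2;14;14;23m🬂[0m
[38;2;13;13;21m[48;2;12;12;19m🬎[38;2;13;13;21m[48;2;12;12;19m🬎[38;2;13;13;21m[48;2;12;12;19m🬎[38;2;12;12;21m[48;2;130;130;130m🬝[38;2;13;13;21m[48;2;176;176;176m🬎[38;2;13;13;21m[48;2;143;143;143m🬎[38;2;13;13;21m[48;2;110;110;110m🬎[38;2;13;13;21m[48;2;12;12;19m🬎[38;2;13;13;21m[48;2;12;12;19m🬎[38;2;13;13;21m[48;2;12;12;19m🬎[0m
[38;2;11;11;17m[48;2;11;10;16m🬎[38;2;11;11;17m[48;2;11;10;16m🬎[38;2;16;16;21m[48;2;107;107;107m🬕[38;2;141;141;141m[48;2;11;10;16m🬝[38;2;134;134;134m[48;2;11;10;16m🬂[38;2;45;45;45m[48;2;11;10;16m🬂[38;2;41;41;41m[48;2;11;10;16m🬊[38;2;25;25;27m[48;2;105;105;105m🬔[38;2;162;162;162m[48;2;11;10;17m🬏[38;2;11;11;17m[48;2;11;10;16m🬎[0m
[38;2;10;9;15m[48;2;9;8;12m🬂[38;2;10;9;15m[48;2;9;8;12m🬂[38;2;94;94;94m[48;2;23;22;24m🬉[38;2;72;72;72m[48;2;113;113;113m🬁[38;2;30;29;33m[48;2;121;121;121m🬊[38;2;31;30;33m[48;2;140;140;140m🬎[38;2;42;42;44m[48;2;154;154;154m🬆[38;2;91;91;91m[48;2;167;167;167m🬀[38;2;167;167;167m[48;2;9;8;13m🬀[38;2;10;9;15m[48;2;9;8;12m🬂[0m
[38;2;9;7;11m[48;2;8;6;9m🬂[38;2;9;7;11m[48;2;8;6;9m🬂[38;2;9;7;11m[48;2;8;6;9m🬂[38;2;108;108;108m[48;2;8;6;9m🬁[38;2;139;139;139m[48;2;8;6;9m🬂[38;2;143;143;143m[48;2;8;6;9m🬆[38;2;171;171;171m[48;2;8;6;9m🬂[38;2;9;7;11m[48;2;8;6;9m🬂[38;2;9;7;11m[48;2;8;6;9m🬂[38;2;9;7;11m[48;2;8;6;9m🬂[0m
</frame>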